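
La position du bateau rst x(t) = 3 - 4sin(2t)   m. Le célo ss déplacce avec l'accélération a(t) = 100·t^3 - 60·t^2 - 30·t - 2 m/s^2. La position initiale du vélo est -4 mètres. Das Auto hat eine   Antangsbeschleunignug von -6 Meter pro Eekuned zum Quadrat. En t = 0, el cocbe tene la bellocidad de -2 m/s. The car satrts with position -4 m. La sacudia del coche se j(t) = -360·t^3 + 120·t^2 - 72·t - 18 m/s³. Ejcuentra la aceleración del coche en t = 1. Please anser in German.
Ausgehend von dem Ruck j(t) = -360·t^3 + 120·t^2 - 72·t - 18, nehmen wir 1 Integral. Das Integral von dem Ruck ist die Beschleunigung. Mit a(0) = -6 erhalten wir a(t) = -90·t^4 + 40·t^3 - 36·t^2 - 18·t - 6. Mit a(t) = -90·t^4 + 40·t^3 - 36·t^2 - 18·t - 6 und Einsetzen von t = 1, finden wir a = -110.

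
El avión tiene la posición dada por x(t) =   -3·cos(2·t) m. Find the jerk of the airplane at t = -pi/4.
Starting from position x(t) = -3·cos(2·t), we take 3 derivatives. Taking d/dt of x(t), we find v(t) = 6·sin(2·t). The derivative of velocity gives acceleration: a(t) = 12·cos(2·t). Differentiating acceleration, we get jerk: j(t) = -24·sin(2·t). Using j(t) = -24·sin(2·t) and substituting t = -pi/4, we find j = 24.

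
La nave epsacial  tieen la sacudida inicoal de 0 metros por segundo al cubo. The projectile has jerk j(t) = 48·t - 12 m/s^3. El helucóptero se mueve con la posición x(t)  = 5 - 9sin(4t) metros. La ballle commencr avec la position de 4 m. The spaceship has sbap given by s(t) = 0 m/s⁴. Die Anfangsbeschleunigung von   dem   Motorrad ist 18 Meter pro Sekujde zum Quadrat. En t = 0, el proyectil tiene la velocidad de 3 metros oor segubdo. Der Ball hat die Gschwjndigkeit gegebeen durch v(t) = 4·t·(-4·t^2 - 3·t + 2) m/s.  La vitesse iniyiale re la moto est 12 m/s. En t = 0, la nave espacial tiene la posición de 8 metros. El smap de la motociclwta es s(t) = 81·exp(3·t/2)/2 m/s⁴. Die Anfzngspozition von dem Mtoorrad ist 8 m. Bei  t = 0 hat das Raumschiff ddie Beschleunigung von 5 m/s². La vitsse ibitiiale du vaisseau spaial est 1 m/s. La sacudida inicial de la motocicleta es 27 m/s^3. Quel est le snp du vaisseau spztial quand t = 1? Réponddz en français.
De l'équation du snap s(t) = 0, nous substituons t = 1 pour obtenir s = 0.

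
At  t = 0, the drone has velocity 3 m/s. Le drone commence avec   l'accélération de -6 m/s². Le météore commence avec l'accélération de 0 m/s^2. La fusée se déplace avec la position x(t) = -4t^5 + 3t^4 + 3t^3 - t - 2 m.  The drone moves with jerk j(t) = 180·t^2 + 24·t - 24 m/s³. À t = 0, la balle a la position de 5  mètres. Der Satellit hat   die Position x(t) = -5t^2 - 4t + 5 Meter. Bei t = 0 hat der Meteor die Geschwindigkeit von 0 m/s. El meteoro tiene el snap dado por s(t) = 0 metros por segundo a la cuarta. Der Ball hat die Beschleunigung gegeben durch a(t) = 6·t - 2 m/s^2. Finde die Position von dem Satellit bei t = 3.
Aus der Gleichung für die Position x(t) = -5·t^2 - 4·t + 5, setzen wir t = 3 ein und erhalten x = -52.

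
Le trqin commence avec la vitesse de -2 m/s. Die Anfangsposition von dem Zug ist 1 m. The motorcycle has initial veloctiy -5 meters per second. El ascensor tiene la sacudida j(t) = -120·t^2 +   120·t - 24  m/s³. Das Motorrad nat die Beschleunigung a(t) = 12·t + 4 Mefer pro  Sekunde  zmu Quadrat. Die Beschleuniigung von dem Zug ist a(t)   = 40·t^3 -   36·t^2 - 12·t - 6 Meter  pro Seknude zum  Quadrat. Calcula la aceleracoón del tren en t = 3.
Usando a(t) = 40·t^3 - 36·t^2 - 12·t - 6 y sustituyendo t = 3, encontramos a = 714.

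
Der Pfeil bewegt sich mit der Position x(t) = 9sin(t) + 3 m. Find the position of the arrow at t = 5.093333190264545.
We have position x(t) = 9·sin(t) + 3. Substituting t = 5.093333190264545: x(5.093333190264545) = -5.35482595400516.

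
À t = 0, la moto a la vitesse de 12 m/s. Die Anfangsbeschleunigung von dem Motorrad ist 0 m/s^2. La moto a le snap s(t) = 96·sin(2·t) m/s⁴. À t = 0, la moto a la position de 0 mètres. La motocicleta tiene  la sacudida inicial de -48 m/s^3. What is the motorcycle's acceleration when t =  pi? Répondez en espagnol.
Necesitamos integrar nuestra ecuación del snap s(t) = 96·sin(2·t) 2 veces. La integral del snap es la sacudida. Usando j(0) = -48, obtenemos j(t) = -48·cos(2·t). La antiderivada de la sacudida es la aceleración. Usando a(0) = 0, obtenemos a(t) = -24·sin(2·t). De la ecuación de la aceleración a(t) = -24·sin(2·t), sustituimos t = pi para obtener a = 0.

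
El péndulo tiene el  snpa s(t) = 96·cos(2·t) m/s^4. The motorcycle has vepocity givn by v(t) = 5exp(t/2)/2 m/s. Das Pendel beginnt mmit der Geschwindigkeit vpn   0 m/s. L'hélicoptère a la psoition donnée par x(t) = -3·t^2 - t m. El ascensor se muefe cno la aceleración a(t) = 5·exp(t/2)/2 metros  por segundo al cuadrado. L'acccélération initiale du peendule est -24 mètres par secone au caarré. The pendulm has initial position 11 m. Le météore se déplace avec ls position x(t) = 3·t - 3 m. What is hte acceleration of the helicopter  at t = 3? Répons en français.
Pour résoudre ceci, nous devons prendre 2 dérivées de notre équation de la position x(t) = -3·t^2 - t. En prenant d/dt de x(t), nous trouvons v(t) = -6·t - 1. La dérivée de la vitesse donne l'accélération: a(t) = -6. En utilisant a(t) = -6 et en substituant t = 3, nous trouvons a = -6.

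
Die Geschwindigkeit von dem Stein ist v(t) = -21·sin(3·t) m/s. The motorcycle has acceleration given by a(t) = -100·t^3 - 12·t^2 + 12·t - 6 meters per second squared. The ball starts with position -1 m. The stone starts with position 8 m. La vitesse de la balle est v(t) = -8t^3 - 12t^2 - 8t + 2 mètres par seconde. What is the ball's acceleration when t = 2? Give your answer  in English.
To solve this, we need to take 1 derivative of our velocity equation v(t) = -8·t^3 - 12·t^2 - 8·t + 2. Taking d/dt of v(t), we find a(t) = -24·t^2 - 24·t - 8. From the given acceleration equation a(t) = -24·t^2 - 24·t - 8, we substitute t = 2 to get a = -152.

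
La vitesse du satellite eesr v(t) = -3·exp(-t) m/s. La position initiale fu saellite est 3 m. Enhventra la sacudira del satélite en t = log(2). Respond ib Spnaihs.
Partiendo de la velocidad v(t) = -3·exp(-t), tomamos 2 derivadas. Derivando la velocidad, obtenemos la aceleración: a(t) = 3·exp(-t). Derivando la aceleración, obtenemos la sacudida: j(t) = -3·exp(-t). Tenemos la sacudida j(t) = -3·exp(-t). Sustituyendo t = log(2): j(log(2)) = -3/2.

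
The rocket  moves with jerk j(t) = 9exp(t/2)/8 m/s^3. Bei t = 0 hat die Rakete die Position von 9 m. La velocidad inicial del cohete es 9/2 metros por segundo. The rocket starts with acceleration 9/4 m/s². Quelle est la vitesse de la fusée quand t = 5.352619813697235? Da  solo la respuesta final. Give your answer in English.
The velocity at t = 5.352619813697235 is v = 65.3911745491097.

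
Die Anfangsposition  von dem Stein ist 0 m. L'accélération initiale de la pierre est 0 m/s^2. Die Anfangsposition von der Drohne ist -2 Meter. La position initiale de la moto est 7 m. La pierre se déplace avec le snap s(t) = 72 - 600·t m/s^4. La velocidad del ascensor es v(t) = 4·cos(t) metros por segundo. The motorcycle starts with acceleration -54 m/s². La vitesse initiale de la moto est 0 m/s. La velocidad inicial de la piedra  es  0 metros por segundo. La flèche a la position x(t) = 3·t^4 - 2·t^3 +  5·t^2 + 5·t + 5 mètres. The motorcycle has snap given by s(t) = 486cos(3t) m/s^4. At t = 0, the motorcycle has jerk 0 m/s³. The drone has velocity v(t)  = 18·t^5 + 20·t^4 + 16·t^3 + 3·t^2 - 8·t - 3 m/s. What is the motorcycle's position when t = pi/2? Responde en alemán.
Wir müssen das Integral unserer Gleichung für den Snap s(t) = 486·cos(3·t) 4-mal finden. Mit ∫s(t)dt und Anwendung von j(0) = 0, finden wir j(t) = 162·sin(3·t). Mit ∫j(t)dt und Anwendung von a(0) = -54, finden wir a(t) = -54·cos(3·t). Mit ∫a(t)dt und Anwendung von v(0) = 0, finden wir v(t) = -18·sin(3·t). Durch Integration von der Geschwindigkeit und Verwendung der Anfangsbedingung x(0) = 7, erhalten wir x(t) = 6·cos(3·t) + 1. Mit x(t) = 6·cos(3·t) + 1 und Einsetzen von t = pi/2, finden wir x = 1.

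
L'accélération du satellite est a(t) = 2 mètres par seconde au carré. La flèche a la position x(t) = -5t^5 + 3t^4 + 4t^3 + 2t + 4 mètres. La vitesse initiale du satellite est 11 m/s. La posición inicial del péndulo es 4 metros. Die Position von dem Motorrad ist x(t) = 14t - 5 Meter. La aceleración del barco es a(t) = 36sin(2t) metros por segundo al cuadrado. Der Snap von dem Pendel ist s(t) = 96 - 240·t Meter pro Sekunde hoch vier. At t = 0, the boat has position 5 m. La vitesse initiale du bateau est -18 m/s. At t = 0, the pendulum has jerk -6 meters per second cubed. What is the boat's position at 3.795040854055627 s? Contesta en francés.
Nous devons intégrer notre équation de l'accélération a(t) = 36·sin(2·t) 2 fois. En intégrant l'accélération et en utilisant la condition initiale v(0) = -18, nous obtenons v(t) = -18·cos(2·t). En prenant ∫v(t)dt et en appliquant x(0) = 5, nous trouvons x(t) = 5 - 9·sin(2·t). Nous avons la position x(t) = 5 - 9·sin(2·t). En substituant t = 3.795040854055627: x(3.795040854055627) = -3.68842032828112.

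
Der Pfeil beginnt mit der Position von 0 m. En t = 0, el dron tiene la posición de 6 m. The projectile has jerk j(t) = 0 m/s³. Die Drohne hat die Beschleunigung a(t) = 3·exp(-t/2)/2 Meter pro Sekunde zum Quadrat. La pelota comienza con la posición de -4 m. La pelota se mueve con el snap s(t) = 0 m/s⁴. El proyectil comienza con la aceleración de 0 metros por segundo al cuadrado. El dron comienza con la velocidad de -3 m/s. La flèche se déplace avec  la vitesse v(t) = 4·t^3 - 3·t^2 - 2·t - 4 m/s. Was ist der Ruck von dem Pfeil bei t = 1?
Ausgehend von der Geschwindigkeit v(t) = 4·t^3 - 3·t^2 - 2·t - 4, nehmen wir 2 Ableitungen. Mit d/dt von v(t) finden wir a(t) = 12·t^2 - 6·t - 2. Durch Ableiten von der Beschleunigung erhalten wir den Ruck: j(t) = 24·t - 6. Aus der Gleichung für den Ruck j(t) = 24·t - 6, setzen wir t = 1 ein und erhalten j = 18.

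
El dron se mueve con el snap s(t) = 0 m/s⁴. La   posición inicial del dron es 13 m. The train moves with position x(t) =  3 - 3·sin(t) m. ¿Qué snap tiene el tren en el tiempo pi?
Para resolver esto, necesitamos tomar 4 derivadas de nuestra ecuación de la posición x(t) = 3 - 3·sin(t). Tomando d/dt de x(t), encontramos v(t) = -3·cos(t). La derivada de la velocidad da la aceleración: a(t) = 3·sin(t). La derivada de la aceleración da la sacudida: j(t) = 3·cos(t). La derivada de la sacudida da el snap: s(t) = -3·sin(t). Usando s(t) = -3·sin(t) y sustituyendo t = pi, encontramos s = 0.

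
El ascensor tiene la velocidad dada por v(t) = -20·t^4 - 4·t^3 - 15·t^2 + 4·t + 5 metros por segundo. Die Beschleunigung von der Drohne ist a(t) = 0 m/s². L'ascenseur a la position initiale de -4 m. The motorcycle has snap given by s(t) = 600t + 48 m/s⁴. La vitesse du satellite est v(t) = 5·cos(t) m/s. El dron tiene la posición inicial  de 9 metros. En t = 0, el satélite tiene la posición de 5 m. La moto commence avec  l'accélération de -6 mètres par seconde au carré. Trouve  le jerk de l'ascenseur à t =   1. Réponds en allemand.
Ausgehend von der Geschwindigkeit v(t) = -20·t^4 - 4·t^3 - 15·t^2 + 4·t + 5, nehmen wir 2 Ableitungen. Mit d/dt von v(t) finden wir a(t) = -80·t^3 - 12·t^2 - 30·t + 4. Mit d/dt von a(t) finden wir j(t) = -240·t^2 - 24·t - 30. Mit j(t) = -240·t^2 - 24·t - 30 und Einsetzen von t = 1, finden wir j = -294.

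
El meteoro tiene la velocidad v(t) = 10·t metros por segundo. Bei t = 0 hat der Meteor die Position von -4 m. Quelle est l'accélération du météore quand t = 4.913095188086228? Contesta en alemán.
Wir müssen unsere Gleichung für die Geschwindigkeit v(t) = 10·t 1-mal ableiten. Durch Ableiten von der Geschwindigkeit erhalten wir die Beschleunigung: a(t) = 10. Aus der Gleichung für die Beschleunigung a(t) = 10, setzen wir t = 4.913095188086228 ein und erhalten a = 10.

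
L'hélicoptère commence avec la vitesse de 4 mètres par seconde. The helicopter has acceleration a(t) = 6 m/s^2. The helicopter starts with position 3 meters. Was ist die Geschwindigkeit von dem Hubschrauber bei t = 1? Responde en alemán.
Wir müssen unsere Gleichung für die Beschleunigung a(t) = 6 1-mal integrieren. Das Integral von der Beschleunigung ist die Geschwindigkeit. Mit v(0) = 4 erhalten wir v(t) = 6·t + 4. Wir haben die Geschwindigkeit v(t) = 6·t + 4. Durch Einsetzen von t = 1: v(1) = 10.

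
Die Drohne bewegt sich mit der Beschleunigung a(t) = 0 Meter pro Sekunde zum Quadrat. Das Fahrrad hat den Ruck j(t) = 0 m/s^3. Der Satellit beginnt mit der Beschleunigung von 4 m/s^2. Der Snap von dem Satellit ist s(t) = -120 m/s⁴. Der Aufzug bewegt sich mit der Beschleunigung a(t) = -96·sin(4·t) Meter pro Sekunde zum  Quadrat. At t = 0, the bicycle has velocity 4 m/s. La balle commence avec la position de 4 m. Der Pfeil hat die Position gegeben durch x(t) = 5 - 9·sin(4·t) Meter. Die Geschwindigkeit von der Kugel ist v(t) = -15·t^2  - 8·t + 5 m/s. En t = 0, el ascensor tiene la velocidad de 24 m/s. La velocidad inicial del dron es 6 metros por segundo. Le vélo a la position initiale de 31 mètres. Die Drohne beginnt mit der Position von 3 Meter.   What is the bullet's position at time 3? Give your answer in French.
Pour résoudre ceci, nous devons prendre 1 primitive de notre équation de la vitesse v(t) = -15·t^2 - 8·t + 5. En intégrant la vitesse et en utilisant la condition initiale x(0) = 4, nous obtenons x(t) = -5·t^3 - 4·t^2 + 5·t + 4. De l'équation de la position x(t) = -5·t^3 - 4·t^2 + 5·t + 4, nous substituons t = 3 pour obtenir x = -152.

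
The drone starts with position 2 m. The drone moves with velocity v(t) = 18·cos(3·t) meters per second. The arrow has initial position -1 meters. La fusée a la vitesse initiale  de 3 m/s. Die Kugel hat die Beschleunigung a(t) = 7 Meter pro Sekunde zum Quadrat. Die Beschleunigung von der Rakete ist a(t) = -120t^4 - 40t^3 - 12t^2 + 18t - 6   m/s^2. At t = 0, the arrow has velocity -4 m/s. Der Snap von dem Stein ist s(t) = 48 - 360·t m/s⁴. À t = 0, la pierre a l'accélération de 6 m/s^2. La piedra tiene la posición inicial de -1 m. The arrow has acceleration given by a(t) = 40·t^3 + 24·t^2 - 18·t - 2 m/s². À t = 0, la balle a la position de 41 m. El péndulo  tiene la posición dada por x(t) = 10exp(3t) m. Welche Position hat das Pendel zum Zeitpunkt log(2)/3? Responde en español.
Usando x(t) = 10·exp(3·t) y sustituyendo t = log(2)/3, encontramos x = 20.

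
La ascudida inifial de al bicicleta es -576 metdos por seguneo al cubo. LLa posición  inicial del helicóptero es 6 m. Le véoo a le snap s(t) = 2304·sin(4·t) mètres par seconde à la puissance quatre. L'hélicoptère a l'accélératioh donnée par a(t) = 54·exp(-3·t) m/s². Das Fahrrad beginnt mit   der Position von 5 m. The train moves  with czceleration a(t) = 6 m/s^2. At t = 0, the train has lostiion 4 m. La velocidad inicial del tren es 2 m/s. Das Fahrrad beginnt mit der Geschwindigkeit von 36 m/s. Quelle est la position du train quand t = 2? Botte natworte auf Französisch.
Nous devons trouver la primitive de notre équation de l'accélération a(t) = 6 2 fois. En prenant ∫a(t)dt et en appliquant v(0) = 2, nous trouvons v(t) = 6·t + 2. La primitive de la vitesse, avec x(0) = 4, donne la position: x(t) = 3·t^2 + 2·t + 4. Nous avons la position x(t) = 3·t^2 + 2·t + 4. En substituant t = 2: x(2) = 20.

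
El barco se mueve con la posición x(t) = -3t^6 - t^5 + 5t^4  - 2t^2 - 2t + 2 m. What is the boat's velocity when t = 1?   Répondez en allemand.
Um dies zu lösen, müssen wir 1 Ableitung unserer Gleichung für die Position x(t) = -3·t^6 - t^5 + 5·t^4 - 2·t^2 - 2·t + 2 nehmen. Durch Ableiten von der Position erhalten wir die Geschwindigkeit: v(t) = -18·t^5 - 5·t^4 + 20·t^3 - 4·t - 2. Aus der Gleichung für die Geschwindigkeit v(t) = -18·t^5 - 5·t^4 + 20·t^3 - 4·t - 2, setzen wir t = 1 ein und erhalten v = -9.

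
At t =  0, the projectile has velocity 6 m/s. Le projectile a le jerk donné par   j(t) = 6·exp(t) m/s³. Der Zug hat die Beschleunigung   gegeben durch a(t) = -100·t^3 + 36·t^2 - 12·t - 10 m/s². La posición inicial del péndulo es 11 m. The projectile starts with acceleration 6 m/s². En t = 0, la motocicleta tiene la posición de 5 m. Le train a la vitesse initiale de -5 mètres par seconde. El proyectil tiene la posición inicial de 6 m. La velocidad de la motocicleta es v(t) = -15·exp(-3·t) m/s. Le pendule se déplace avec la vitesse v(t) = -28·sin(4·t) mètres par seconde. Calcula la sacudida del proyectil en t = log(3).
Tenemos la sacudida j(t) = 6·exp(t). Sustituyendo t = log(3): j(log(3)) = 18.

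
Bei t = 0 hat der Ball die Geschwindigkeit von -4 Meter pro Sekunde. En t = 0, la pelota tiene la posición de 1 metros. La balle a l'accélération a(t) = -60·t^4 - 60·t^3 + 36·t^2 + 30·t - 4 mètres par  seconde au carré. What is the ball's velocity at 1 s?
To find the answer, we compute 1 integral of a(t) = -60·t^4 - 60·t^3 + 36·t^2 + 30·t - 4. Finding the integral of a(t) and using v(0) = -4: v(t) = -12·t^5 - 15·t^4 + 12·t^3 + 15·t^2 - 4·t - 4. We have velocity v(t) = -12·t^5 - 15·t^4 + 12·t^3 + 15·t^2 - 4·t - 4. Substituting t = 1: v(1) = -8.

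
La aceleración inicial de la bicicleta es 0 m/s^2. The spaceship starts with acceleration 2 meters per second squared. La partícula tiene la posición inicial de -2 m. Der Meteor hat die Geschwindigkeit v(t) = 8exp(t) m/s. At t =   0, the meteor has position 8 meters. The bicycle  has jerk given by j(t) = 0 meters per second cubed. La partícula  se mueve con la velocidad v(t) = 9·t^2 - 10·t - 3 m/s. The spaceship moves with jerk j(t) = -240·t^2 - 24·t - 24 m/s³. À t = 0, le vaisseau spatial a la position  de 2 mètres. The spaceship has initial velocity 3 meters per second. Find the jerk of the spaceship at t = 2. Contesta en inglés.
Using j(t) = -240·t^2 - 24·t - 24 and substituting t = 2, we find j = -1032.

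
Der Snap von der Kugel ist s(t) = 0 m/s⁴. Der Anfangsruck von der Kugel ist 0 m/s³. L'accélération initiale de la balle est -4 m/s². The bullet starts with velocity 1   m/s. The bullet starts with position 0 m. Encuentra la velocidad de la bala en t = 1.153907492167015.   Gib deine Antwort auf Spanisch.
Necesitamos integrar nuestra ecuación del snap s(t) = 0 3 veces. La antiderivada del snap, con j(0) = 0, da la sacudida: j(t) = 0. Integrando la sacudida y usando la condición inicial a(0) = -4, obtenemos a(t) = -4. Tomando ∫a(t)dt y aplicando v(0) = 1, encontramos v(t) = 1 - 4·t. Usando v(t) = 1 - 4·t y sustituyendo t = 1.153907492167015, encontramos v = -3.61562996866806.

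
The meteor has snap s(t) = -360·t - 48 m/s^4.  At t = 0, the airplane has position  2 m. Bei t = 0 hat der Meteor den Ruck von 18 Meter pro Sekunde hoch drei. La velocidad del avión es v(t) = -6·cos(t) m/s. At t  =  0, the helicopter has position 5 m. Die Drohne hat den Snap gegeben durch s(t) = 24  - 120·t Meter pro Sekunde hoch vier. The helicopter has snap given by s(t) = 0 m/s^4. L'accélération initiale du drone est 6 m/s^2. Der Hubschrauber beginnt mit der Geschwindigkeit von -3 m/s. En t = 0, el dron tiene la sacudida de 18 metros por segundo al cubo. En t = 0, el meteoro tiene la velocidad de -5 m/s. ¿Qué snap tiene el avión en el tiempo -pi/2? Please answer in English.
To solve this, we need to take 3 derivatives of our velocity equation v(t) = -6·cos(t). Taking d/dt of v(t), we find a(t) = 6·sin(t). Taking d/dt of a(t), we find j(t) = 6·cos(t). Differentiating jerk, we get snap: s(t) = -6·sin(t). We have snap s(t) = -6·sin(t). Substituting t = -pi/2: s(-pi/2) = 6.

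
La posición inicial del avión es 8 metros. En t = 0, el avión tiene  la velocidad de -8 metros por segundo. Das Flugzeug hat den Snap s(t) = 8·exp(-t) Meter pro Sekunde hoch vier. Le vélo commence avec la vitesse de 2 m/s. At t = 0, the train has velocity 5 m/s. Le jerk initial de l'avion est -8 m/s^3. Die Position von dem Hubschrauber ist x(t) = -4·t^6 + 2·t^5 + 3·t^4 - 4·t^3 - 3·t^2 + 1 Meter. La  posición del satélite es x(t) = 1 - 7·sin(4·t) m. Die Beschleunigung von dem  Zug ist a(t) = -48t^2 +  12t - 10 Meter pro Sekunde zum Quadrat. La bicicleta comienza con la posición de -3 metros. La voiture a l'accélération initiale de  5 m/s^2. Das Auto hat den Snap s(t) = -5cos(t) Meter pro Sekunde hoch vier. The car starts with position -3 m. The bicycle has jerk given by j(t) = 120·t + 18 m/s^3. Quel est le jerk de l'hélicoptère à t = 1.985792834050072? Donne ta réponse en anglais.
To solve this, we need to take 3 derivatives of our position equation x(t) = -4·t^6 + 2·t^5 + 3·t^4 - 4·t^3 - 3·t^2 + 1. Differentiating position, we get velocity: v(t) = -24·t^5 + 10·t^4 + 12·t^3 - 12·t^2 - 6·t. Taking d/dt of v(t), we find a(t) = -120·t^4 + 40·t^3 + 36·t^2 - 24·t - 6. The derivative of acceleration gives jerk: j(t) = -480·t^3 + 120·t^2 + 72·t - 24. From the given jerk equation j(t) = -480·t^3 + 120·t^2 + 72·t - 24, we substitute t = 1.985792834050072 to get j = -3166.56479151031.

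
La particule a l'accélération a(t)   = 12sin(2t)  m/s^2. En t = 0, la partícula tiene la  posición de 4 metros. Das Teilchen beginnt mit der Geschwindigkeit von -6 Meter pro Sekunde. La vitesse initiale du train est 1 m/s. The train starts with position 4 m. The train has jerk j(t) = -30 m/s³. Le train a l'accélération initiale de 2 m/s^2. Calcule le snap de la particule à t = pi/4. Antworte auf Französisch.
Pour résoudre ceci, nous devons prendre 2 dérivées de notre équation de l'accélération a(t) = 12·sin(2·t). La dérivée de l'accélération donne le jerk: j(t) = 24·cos(2·t). La dérivée du jerk donne le snap: s(t) = -48·sin(2·t). De l'équation du snap s(t) = -48·sin(2·t), nous substituons t = pi/4 pour obtenir s = -48.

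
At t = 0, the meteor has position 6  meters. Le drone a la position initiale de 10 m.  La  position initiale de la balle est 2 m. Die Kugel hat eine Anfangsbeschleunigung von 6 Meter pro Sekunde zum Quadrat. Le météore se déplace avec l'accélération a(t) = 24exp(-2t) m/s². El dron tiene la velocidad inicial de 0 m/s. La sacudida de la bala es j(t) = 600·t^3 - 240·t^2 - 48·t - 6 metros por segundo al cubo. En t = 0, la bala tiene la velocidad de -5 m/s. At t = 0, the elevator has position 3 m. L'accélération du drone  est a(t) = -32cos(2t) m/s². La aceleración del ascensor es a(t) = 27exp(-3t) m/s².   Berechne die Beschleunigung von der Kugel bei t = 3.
Wir müssen die Stammfunktion unserer Gleichung für den Ruck j(t) = 600·t^3 - 240·t^2 - 48·t - 6 1-mal finden. Die Stammfunktion von dem Ruck, mit a(0) = 6, ergibt die Beschleunigung: a(t) = 150·t^4 - 80·t^3 - 24·t^2 - 6·t + 6. Mit a(t) = 150·t^4 - 80·t^3 - 24·t^2 - 6·t + 6 und Einsetzen von t = 3, finden wir a = 9762.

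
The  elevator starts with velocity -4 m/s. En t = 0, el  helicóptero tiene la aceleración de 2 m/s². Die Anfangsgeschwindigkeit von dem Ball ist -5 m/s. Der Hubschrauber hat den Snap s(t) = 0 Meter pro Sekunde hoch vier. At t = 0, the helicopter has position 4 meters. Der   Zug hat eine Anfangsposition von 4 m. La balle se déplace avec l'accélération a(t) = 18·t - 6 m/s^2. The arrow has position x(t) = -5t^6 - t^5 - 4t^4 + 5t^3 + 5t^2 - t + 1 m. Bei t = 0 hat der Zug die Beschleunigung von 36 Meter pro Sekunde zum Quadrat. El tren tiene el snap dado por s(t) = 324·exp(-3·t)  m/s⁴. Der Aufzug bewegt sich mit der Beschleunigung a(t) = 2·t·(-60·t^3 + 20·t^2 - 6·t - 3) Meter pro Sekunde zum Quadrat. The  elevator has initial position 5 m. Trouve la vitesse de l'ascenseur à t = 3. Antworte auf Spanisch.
Partiendo de la aceleración a(t) = 2·t·(-60·t^3 + 20·t^2 - 6·t - 3), tomamos 1 integral. Integrando la aceleración y usando la condición inicial v(0) = -4, obtenemos v(t) = -24·t^5 + 10·t^4 - 4·t^3 - 3·t^2 - 4. De la ecuación de la velocidad v(t) = -24·t^5 + 10·t^4 - 4·t^3 - 3·t^2 - 4, sustituimos t = 3 para obtener v = -5161.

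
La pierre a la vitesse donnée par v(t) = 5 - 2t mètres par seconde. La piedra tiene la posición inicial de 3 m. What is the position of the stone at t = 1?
To solve this, we need to take 1 antiderivative of our velocity equation v(t) = 5 - 2·t. Integrating velocity and using the initial condition x(0) = 3, we get x(t) = -t^2 + 5·t + 3. We have position x(t) = -t^2 + 5·t + 3. Substituting t = 1: x(1) = 7.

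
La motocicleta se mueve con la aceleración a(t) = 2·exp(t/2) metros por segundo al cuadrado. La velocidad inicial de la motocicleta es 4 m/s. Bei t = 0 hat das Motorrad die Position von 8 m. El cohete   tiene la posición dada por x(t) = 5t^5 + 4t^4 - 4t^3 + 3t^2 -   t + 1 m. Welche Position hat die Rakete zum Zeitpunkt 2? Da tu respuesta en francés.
En utilisant x(t) = 5·t^5 + 4·t^4 - 4·t^3 + 3·t^2 - t + 1 et en substituant t = 2, nous trouvons x = 203.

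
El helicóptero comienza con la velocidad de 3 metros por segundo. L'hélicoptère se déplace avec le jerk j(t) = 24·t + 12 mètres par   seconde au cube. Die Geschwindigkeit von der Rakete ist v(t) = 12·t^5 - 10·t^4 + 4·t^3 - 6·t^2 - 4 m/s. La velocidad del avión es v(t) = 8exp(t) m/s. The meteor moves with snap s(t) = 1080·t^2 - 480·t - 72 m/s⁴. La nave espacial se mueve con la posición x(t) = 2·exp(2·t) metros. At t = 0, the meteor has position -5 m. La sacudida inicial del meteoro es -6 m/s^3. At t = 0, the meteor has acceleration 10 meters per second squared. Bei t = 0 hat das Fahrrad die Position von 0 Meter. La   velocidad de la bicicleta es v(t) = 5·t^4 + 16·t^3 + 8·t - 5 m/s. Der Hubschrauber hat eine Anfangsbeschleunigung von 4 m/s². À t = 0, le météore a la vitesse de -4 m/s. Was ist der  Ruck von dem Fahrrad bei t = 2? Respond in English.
To solve this, we need to take 2 derivatives of our velocity equation v(t) = 5·t^4 + 16·t^3 + 8·t - 5. Taking d/dt of v(t), we find a(t) = 20·t^3 + 48·t^2 + 8. The derivative of acceleration gives jerk: j(t) = 60·t^2 + 96·t. From the given jerk equation j(t) = 60·t^2 + 96·t, we substitute t = 2 to get j = 432.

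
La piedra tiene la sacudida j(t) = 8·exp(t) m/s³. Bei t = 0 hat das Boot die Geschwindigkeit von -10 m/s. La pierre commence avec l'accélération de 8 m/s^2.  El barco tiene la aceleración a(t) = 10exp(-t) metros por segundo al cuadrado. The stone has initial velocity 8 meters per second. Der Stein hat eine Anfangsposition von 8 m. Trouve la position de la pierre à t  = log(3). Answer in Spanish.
Para resolver esto, necesitamos tomar 3 integrales de nuestra ecuación de la sacudida j(t) = 8·exp(t). La antiderivada de la sacudida, con a(0) = 8, da la aceleración: a(t) = 8·exp(t). Integrando la aceleración y usando la condición inicial v(0) = 8, obtenemos v(t) = 8·exp(t). La antiderivada de la velocidad, con x(0) = 8, da la posición: x(t) = 8·exp(t). De la ecuación de la posición x(t) = 8·exp(t), sustituimos t = log(3) para obtener x = 24.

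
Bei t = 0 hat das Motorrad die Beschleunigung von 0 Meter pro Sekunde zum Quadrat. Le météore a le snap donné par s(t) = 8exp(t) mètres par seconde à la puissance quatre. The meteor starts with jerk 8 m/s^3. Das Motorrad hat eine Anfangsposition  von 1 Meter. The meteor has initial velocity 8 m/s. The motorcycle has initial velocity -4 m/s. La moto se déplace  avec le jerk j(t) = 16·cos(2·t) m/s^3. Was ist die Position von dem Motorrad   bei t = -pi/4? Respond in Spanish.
Para resolver esto, necesitamos tomar 3 integrales de nuestra ecuación de la sacudida j(t) = 16·cos(2·t). La antiderivada de la sacudida es la aceleración. Usando a(0) = 0, obtenemos a(t) = 8·sin(2·t). Integrando la aceleración y usando la condición inicial v(0) = -4, obtenemos v(t) = -4·cos(2·t). La antiderivada de la velocidad es la posición. Usando x(0) = 1, obtenemos x(t) = 1 - 2·sin(2·t). Tenemos la posición x(t) = 1 - 2·sin(2·t). Sustituyendo t = -pi/4: x(-pi/4) = 3.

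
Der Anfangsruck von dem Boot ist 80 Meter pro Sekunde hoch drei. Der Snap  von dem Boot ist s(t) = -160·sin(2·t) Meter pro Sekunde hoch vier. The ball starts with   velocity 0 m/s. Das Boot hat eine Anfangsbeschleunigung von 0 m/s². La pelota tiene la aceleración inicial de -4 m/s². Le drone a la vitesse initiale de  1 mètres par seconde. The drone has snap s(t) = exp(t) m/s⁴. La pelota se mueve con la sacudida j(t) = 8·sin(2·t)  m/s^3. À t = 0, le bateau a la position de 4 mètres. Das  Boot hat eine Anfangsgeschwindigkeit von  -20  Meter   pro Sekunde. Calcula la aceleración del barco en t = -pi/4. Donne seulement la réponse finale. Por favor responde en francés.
La réponse est -40.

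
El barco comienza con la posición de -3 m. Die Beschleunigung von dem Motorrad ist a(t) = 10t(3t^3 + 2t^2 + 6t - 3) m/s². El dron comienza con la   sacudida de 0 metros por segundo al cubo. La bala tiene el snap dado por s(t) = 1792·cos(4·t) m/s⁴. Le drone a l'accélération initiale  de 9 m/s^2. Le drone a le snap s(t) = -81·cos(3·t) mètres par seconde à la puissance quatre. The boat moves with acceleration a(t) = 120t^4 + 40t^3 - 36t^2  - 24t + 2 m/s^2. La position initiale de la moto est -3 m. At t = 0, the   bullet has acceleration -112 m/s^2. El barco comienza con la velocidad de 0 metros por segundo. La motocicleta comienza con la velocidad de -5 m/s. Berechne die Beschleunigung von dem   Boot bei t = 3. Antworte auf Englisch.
Using a(t) = 120·t^4 + 40·t^3 - 36·t^2 - 24·t + 2 and substituting t = 3, we find a = 10406.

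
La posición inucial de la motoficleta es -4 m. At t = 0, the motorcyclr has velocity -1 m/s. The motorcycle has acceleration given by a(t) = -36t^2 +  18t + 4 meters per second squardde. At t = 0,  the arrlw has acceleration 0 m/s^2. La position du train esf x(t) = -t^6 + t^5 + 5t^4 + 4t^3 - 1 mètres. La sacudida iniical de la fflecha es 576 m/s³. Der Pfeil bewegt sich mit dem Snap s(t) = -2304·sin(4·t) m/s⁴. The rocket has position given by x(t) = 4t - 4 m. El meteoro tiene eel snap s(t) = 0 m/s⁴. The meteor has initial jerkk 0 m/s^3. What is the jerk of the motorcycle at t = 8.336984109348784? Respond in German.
Wir müssen unsere Gleichung für die Beschleunigung a(t) = -36·t^2 + 18·t + 4 1-mal ableiten. Durch Ableiten von der Beschleunigung erhalten wir den Ruck: j(t) = 18 - 72·t. Aus der Gleichung für den Ruck j(t) = 18 - 72·t, setzen wir t = 8.336984109348784 ein und erhalten j = -582.262855873112.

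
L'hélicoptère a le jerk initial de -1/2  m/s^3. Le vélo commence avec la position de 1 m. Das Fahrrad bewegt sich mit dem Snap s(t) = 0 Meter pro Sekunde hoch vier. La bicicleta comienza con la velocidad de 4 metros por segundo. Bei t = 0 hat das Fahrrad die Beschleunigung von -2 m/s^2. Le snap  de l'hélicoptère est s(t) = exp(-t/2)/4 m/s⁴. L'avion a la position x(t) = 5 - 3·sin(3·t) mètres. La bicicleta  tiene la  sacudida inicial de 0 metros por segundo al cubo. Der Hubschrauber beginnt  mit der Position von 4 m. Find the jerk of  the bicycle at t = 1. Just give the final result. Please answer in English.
The jerk at t = 1 is j = 0.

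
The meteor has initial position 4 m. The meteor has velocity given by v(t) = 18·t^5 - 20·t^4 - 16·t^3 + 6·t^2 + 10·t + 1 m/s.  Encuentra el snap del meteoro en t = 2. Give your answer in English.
Starting from velocity v(t) = 18·t^5 - 20·t^4 - 16·t^3 + 6·t^2 + 10·t + 1, we take 3 derivatives. Taking d/dt of v(t), we find a(t) = 90·t^4 - 80·t^3 - 48·t^2 + 12·t + 10. Differentiating acceleration, we get jerk: j(t) = 360·t^3 - 240·t^2 - 96·t + 12. Taking d/dt of j(t), we find s(t) = 1080·t^2 - 480·t - 96. From the given snap equation s(t) = 1080·t^2 - 480·t - 96, we substitute t = 2 to get s = 3264.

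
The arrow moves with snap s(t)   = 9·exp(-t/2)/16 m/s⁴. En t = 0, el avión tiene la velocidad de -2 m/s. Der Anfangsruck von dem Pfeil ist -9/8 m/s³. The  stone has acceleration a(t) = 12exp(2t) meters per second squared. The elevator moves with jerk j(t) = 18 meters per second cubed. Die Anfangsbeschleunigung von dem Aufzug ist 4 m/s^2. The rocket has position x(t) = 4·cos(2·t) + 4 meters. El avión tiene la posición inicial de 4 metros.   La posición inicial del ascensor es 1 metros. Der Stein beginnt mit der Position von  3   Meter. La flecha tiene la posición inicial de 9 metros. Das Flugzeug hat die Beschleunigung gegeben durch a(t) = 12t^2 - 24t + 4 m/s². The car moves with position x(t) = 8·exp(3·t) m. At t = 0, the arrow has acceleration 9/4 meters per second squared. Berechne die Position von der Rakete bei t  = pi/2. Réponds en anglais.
Using x(t) = 4·cos(2·t) + 4 and substituting t = pi/2, we find x = 0.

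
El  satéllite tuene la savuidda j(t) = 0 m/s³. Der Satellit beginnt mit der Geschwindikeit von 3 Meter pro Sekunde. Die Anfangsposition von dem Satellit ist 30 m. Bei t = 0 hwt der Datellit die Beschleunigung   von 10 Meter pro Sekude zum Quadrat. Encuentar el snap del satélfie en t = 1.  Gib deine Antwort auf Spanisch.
Debemos derivar nuestra ecuación de la sacudida j(t) = 0 1 vez. Derivando la sacudida, obtenemos el snap: s(t) = 0. De la ecuación del snap s(t) = 0, sustituimos t = 1 para obtener s = 0.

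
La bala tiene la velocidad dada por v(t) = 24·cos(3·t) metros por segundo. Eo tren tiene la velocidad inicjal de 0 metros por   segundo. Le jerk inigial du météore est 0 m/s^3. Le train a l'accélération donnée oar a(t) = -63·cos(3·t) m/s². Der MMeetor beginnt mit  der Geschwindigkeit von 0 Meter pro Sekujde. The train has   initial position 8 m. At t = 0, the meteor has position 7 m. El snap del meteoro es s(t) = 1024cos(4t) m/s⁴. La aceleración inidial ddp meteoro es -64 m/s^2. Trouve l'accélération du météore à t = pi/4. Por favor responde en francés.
En partant du snap s(t) = 1024·cos(4·t), nous prenons 2 primitives. En prenant ∫s(t)dt et en appliquant j(0) = 0, nous trouvons j(t) = 256·sin(4·t). En intégrant le jerk et en utilisant la condition initiale a(0) = -64, nous obtenons a(t) = -64·cos(4·t). En utilisant a(t) = -64·cos(4·t) et en substituant t = pi/4, nous trouvons a = 64.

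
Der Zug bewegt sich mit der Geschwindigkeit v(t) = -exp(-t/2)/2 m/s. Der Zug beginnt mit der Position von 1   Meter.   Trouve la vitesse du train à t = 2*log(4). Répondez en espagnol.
Usando v(t) = -exp(-t/2)/2 y sustituyendo t = 2*log(4), encontramos v = -1/8.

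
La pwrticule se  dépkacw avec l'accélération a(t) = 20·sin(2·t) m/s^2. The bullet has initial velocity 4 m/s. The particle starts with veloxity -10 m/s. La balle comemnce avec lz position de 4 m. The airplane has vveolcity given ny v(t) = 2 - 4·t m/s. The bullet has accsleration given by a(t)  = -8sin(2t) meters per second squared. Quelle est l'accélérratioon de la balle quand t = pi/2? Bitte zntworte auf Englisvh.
We have acceleration a(t) = -8·sin(2·t). Substituting t = pi/2: a(pi/2) = 0.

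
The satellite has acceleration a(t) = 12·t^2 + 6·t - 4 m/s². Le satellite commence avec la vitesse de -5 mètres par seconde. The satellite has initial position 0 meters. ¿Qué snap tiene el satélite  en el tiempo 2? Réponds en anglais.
We must differentiate our acceleration equation a(t) = 12·t^2 + 6·t - 4 2 times. Taking d/dt of a(t), we find j(t) = 24·t + 6. Taking d/dt of j(t), we find s(t) = 24. Using s(t) = 24 and substituting t = 2, we find s = 24.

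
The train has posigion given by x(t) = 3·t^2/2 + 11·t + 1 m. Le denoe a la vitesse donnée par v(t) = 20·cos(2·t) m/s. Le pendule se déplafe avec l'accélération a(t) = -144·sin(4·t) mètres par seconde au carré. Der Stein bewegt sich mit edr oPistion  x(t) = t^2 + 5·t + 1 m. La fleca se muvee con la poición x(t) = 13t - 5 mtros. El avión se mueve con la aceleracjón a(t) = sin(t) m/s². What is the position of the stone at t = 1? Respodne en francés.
En utilisant x(t) = t^2 + 5·t + 1 et en substituant t = 1, nous trouvons x = 7.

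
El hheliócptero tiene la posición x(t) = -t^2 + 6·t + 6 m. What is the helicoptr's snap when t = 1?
To solve this, we need to take 4 derivatives of our position equation x(t) = -t^2 + 6·t + 6. The derivative of position gives velocity: v(t) = 6 - 2·t. Taking d/dt of v(t), we find a(t) = -2. The derivative of acceleration gives jerk: j(t) = 0. The derivative of jerk gives snap: s(t) = 0. From the given snap equation s(t) = 0, we substitute t = 1 to get s = 0.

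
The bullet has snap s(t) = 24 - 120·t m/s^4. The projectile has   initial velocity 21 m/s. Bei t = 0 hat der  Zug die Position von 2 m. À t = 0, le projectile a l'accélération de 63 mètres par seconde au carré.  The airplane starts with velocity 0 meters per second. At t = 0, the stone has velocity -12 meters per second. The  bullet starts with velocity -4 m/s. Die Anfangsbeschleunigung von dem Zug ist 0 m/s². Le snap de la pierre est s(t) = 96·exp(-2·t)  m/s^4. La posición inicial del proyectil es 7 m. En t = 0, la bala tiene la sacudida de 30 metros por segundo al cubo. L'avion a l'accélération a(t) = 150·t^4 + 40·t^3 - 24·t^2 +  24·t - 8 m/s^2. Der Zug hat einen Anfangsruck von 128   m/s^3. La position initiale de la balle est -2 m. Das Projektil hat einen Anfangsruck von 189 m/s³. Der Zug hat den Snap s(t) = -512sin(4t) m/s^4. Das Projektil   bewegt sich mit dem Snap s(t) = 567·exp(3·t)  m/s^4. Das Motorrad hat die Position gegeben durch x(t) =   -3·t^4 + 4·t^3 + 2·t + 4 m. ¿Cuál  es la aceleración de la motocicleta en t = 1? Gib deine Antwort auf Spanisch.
Debemos derivar nuestra ecuación de la posición x(t) = -3·t^4 + 4·t^3 + 2·t + 4 2 veces. Derivando la posición, obtenemos la velocidad: v(t) = -12·t^3 + 12·t^2 + 2. Derivando la velocidad, obtenemos la aceleración: a(t) = -36·t^2 + 24·t. Tenemos la aceleración a(t) = -36·t^2 + 24·t. Sustituyendo t = 1: a(1) = -12.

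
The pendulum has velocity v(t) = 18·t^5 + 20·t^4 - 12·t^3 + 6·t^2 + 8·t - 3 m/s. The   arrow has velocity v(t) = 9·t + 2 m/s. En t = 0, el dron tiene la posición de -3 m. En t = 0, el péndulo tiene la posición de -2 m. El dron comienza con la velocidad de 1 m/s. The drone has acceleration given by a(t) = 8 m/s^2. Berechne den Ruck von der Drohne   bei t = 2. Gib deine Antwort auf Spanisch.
Para resolver esto, necesitamos tomar 1 derivada de nuestra ecuación de la aceleración a(t) = 8. Tomando d/dt de a(t), encontramos j(t) = 0. Tenemos la sacudida j(t) = 0. Sustituyendo t = 2: j(2) = 0.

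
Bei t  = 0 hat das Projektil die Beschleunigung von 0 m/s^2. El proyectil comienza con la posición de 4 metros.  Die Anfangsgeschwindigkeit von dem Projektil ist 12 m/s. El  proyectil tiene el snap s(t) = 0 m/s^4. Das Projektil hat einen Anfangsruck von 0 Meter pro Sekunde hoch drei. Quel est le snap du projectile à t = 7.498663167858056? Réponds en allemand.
Wir haben den Snap s(t) = 0. Durch Einsetzen von t = 7.498663167858056: s(7.498663167858056) = 0.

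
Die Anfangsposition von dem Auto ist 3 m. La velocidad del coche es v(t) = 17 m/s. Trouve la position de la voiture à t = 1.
Nous devons intégrer notre équation de la vitesse v(t) = 17 1 fois. En prenant ∫v(t)dt et en appliquant x(0) = 3, nous trouvons x(t) = 17·t + 3. En utilisant x(t) = 17·t + 3 et en substituant t = 1, nous trouvons x = 20.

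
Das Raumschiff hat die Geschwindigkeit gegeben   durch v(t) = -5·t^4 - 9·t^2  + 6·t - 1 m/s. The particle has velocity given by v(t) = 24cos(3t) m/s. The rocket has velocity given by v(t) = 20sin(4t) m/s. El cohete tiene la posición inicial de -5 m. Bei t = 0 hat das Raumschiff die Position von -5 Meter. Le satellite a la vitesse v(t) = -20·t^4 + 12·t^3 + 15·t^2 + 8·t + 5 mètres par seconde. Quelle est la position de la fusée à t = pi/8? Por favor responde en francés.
Pour résoudre ceci, nous devons prendre 1 primitive de notre équation de la vitesse v(t) = 20·sin(4·t). La primitive de la vitesse, avec x(0) = -5, donne la position: x(t) = -5·cos(4·t). En utilisant x(t) = -5·cos(4·t) et en substituant t = pi/8, nous trouvons x = 0.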